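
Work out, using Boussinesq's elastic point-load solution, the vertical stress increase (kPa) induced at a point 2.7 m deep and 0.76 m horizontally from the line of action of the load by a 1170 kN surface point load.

Δσ_z ≈ 63.3 kPa

Boussinesq vertical stress below a point load on an elastic half-space:
Δσ_z = 3P/(2πz²) · [1 + (r/z)²]^(−5/2)
r/z = 0.76/2.7 = 0.28148; [1+(r/z)²]^(−5/2) = 0.82644.
Δσ_z = 3×1170/(2π×2.7²) × 0.82644 = 76.63 × 0.82644 = 63.33 kPa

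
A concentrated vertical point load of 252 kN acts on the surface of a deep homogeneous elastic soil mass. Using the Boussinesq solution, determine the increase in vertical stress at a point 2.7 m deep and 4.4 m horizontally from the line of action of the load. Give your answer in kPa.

Boussinesq vertical stress below a point load on an elastic half-space:
Δσ_z = 3P/(2πz²) · [1 + (r/z)²]^(−5/2)
r/z = 4.4/2.7 = 1.6296; [1+(r/z)²]^(−5/2) = 0.039136.
Δσ_z = 3×252/(2π×2.7²) × 0.039136 = 16.505 × 0.039136 = 0.6459 kPa

Δσ_z ≈ 0.646 kPa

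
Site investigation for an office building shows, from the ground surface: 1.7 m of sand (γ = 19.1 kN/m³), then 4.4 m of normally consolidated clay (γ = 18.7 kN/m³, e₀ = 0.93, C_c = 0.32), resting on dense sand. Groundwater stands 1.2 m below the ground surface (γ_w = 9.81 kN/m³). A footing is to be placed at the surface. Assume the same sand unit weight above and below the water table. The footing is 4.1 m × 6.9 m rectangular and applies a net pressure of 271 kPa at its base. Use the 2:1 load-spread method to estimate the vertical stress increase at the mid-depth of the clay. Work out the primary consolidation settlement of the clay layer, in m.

Mid-depth of clay below the ground surface: z = 1.7 + 4.4/2 = 3.9 m.
Total vertical stress at mid-clay: σ_v = 19.1×1.7 + 18.7×2.2 = 73.61 kPa.
Pore pressure: u = 9.81×(3.9 − 1.2) = 26.487 kPa.
Initial effective stress: σ'_0 = σ_v − u = 73.61 − 26.487 = 47.123 kPa.
Stress increase at mid-clay by the 2:1 spreading method:
Δσ = qBL/((B+z)(L+z)) = 271×4.1×6.9/((4.1+3.9)(6.9+3.9)) = 88.734 kPa
Final effective stress: σ'_f = σ'_0 + Δσ = 47.123 + 88.734 = 135.86 kPa.
Normally consolidated clay, so the full stress increment lies on the virgin compression line:
S_c = C_c·H/(1+e₀)·log₁₀(σ'_f/σ'_0) = 0.32×4.4/(1+0.93)×log₁₀(135.86/47.123)
    = 0.72953 × 0.45986 = 0.3355 m

S_c ≈ 0.335 m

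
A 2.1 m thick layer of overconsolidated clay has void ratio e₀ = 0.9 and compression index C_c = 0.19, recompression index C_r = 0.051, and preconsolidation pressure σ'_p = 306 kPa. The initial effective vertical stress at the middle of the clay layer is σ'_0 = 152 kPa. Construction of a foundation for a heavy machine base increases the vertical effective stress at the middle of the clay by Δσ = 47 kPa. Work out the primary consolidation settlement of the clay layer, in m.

S_c ≈ 0.0066 m

Final effective stress: σ'_f = 152 + 47 = 199 kPa.
σ'_f = 199 ≤ σ'_p = 306 kPa, so the clay remains overconsolidated and only the recompression index applies:
S_c = C_r·H/(1+e₀)·log₁₀(σ'_f/σ'_0) = 0.051×2.1/1.9×log₁₀(199/152)
    = 0.05637 × 0.11701 = 0.006596 m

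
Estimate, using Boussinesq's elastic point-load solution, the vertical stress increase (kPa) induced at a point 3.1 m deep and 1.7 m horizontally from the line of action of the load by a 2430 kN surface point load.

Boussinesq vertical stress below a point load on an elastic half-space:
Δσ_z = 3P/(2πz²) · [1 + (r/z)²]^(−5/2)
r/z = 1.7/3.1 = 0.54839; [1+(r/z)²]^(−5/2) = 0.51824.
Δσ_z = 3×2430/(2π×3.1²) × 0.51824 = 120.73 × 0.51824 = 62.57 kPa

Δσ_z ≈ 62.6 kPa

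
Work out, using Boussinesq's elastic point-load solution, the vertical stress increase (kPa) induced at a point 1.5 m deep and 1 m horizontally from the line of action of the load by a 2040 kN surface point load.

Δσ_z ≈ 173 kPa

Boussinesq vertical stress below a point load on an elastic half-space:
Δσ_z = 3P/(2πz²) · [1 + (r/z)²]^(−5/2)
r/z = 1/1.5 = 0.66667; [1+(r/z)²]^(−5/2) = 0.39879.
Δσ_z = 3×2040/(2π×1.5²) × 0.39879 = 432.9 × 0.39879 = 172.6 kPa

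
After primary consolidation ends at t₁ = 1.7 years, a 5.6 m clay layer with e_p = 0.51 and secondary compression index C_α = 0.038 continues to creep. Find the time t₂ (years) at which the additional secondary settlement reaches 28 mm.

S_s = C_α·H/(1+e_p)·log₁₀(t₂/t₁) ⇒ log₁₀(t₂/t₁) = S_s·(1+e_p)/(C_α·H).
log₁₀(t₂/t₁) = 0.028 × (1+0.51) / (0.038×5.6) = 0.1987
t₂ = t₁ × 10^0.1987 = 1.7 × 1.58 = 2.686 years

t₂ ≈ 2.69 years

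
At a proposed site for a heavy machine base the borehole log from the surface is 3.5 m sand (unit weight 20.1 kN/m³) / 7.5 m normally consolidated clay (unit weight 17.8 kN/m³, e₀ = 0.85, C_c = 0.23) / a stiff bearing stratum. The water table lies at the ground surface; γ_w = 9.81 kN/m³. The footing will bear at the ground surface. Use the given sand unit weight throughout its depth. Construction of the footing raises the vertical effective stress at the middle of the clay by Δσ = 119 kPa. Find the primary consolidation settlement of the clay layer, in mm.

S_c ≈ 417 mm

Mid-depth of clay below the ground surface: z = 3.5 + 7.5/2 = 7.25 m.
Total vertical stress at mid-clay: σ_v = 20.1×3.5 + 17.8×3.75 = 137.1 kPa.
Pore pressure: u = 9.81×(7.25 − 0) = 71.123 kPa.
Initial effective stress: σ'_0 = σ_v − u = 137.1 − 71.123 = 65.977 kPa.
Final effective stress: σ'_f = σ'_0 + Δσ = 65.977 + 119 = 184.98 kPa.
Normally consolidated clay, so the full stress increment lies on the virgin compression line:
S_c = C_c·H/(1+e₀)·log₁₀(σ'_f/σ'_0) = 0.23×7.5/(1+0.85)×log₁₀(184.98/65.977)
    = 0.93243 × 0.44773 = 0.4175 m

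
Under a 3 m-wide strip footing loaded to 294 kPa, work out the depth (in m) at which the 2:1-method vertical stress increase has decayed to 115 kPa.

z ≈ 4.67 m

2:1 spreading — at depth z the loaded area has grown by z in each plan dimension:
qB/(B+z) = Δσ_z ⇒ z = qB/Δσ_z − B = 294×3/115 − 3 = 4.67 m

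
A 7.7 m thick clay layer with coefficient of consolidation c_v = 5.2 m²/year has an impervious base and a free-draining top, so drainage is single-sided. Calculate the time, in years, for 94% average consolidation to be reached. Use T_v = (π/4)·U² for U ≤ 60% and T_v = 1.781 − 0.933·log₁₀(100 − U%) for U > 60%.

Drainage path length: H_d = H = 7.7 m (single drainage).
U > 60%: T_v = 1.781 − 0.933·log₁₀(100 − 94) = 1.055.
t = T_v·H_d²/c_v = 1.055×7.7²/5.2 = 12.03 years.

t ≈ 12 years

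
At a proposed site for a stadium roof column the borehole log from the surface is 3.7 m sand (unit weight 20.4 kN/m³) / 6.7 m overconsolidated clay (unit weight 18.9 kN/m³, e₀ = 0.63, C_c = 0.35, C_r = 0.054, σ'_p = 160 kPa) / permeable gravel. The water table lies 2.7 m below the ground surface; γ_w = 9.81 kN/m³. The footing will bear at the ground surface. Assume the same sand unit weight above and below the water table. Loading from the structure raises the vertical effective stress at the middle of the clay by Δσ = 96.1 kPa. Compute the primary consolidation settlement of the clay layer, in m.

S_c ≈ 0.164 m

Mid-depth of clay below the ground surface: z = 3.7 + 6.7/2 = 7.05 m.
Total vertical stress at mid-clay: σ_v = 20.4×3.7 + 18.9×3.35 = 138.8 kPa.
Pore pressure: u = 9.81×(7.05 − 2.7) = 42.673 kPa.
Initial effective stress: σ'_0 = σ_v − u = 138.8 − 42.673 = 96.127 kPa.
Final effective stress: σ'_f = 96.127 + 96.1 = 192.23 kPa.
σ'_f = 192.23 > σ'_p = 160 kPa, so the stress path crosses the preconsolidation pressure — recompression up to σ'_p, then virgin compression beyond:
S_c = H/(1+e₀)·[C_r·log₁₀(σ'_p/σ'_0) + C_c·log₁₀(σ'_f/σ'_p)]
    = 6.7/1.63 × [0.054×log₁₀(160/96.127) + 0.35×log₁₀(192.23/160)]
    = 4.1104 × [0.011949 + 0.027895] = 0.1638 m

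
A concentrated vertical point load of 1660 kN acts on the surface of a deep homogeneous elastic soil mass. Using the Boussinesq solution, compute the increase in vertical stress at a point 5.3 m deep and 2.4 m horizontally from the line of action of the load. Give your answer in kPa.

Δσ_z ≈ 17.7 kPa

Boussinesq vertical stress below a point load on an elastic half-space:
Δσ_z = 3P/(2πz²) · [1 + (r/z)²]^(−5/2)
r/z = 2.4/5.3 = 0.45283; [1+(r/z)²]^(−5/2) = 0.62731.
Δσ_z = 3×1660/(2π×5.3²) × 0.62731 = 28.216 × 0.62731 = 17.7 kPa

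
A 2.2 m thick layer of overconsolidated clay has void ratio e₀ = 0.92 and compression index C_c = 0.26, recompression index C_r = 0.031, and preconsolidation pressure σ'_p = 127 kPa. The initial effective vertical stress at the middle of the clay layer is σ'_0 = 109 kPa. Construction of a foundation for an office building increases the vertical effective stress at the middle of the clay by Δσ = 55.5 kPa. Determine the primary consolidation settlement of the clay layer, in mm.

Final effective stress: σ'_f = 109 + 55.5 = 164.5 kPa.
σ'_f = 164.5 > σ'_p = 127 kPa, so the stress path crosses the preconsolidation pressure — recompression up to σ'_p, then virgin compression beyond:
S_c = H/(1+e₀)·[C_r·log₁₀(σ'_p/σ'_0) + C_c·log₁₀(σ'_f/σ'_p)]
    = 2.2/1.92 × [0.031×log₁₀(127/109) + 0.26×log₁₀(164.5/127)]
    = 1.1458 × [0.0020577 + 0.029214] = 0.03583 m

S_c ≈ 35.8 mm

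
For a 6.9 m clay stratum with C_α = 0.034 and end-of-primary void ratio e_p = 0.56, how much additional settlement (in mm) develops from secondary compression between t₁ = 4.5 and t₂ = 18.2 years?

S_s ≈ 91.3 mm

Secondary compression: S_s = C_α·H/(1+e_p)·log₁₀(t₂/t₁)
S_s = 0.034×6.9/(1+0.56)×log₁₀(18.2/4.5)
    = 0.1504 × 0.6069 = 0.09126 m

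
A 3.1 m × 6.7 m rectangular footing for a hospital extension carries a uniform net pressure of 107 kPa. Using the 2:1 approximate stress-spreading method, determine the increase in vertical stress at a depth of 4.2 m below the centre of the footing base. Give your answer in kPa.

Δσ_z ≈ 27.9 kPa

By the 2:1 method the load spreads at 1 horizontal : 2 vertical, so at depth z the loaded area has grown by z in each plan dimension:
Δσ = qBL/((B+z)(L+z)) = 107×3.1×6.7/((3.1+4.2)(6.7+4.2)) = 27.93 kPa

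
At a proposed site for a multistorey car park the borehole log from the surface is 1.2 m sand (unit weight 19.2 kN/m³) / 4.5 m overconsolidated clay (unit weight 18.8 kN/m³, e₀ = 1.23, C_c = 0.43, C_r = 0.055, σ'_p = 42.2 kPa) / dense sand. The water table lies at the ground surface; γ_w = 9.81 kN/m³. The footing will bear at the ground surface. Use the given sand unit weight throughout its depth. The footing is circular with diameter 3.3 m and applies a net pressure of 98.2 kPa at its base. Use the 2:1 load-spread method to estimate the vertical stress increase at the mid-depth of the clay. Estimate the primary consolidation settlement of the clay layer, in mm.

Mid-depth of clay below the ground surface: z = 1.2 + 4.5/2 = 3.45 m.
Total vertical stress at mid-clay: σ_v = 19.2×1.2 + 18.8×2.25 = 65.34 kPa.
Pore pressure: u = 9.81×(3.45 − 0) = 33.845 kPa.
Initial effective stress: σ'_0 = σ_v − u = 65.34 − 33.845 = 31.495 kPa.
Stress increase at mid-clay by the 2:1 spreading method:
Δσ ≈ qD²/(D+z)² = 98.2×3.3²/(3.3+3.45)² = 23.471 kPa
Final effective stress: σ'_f = 31.495 + 23.471 = 54.966 kPa.
σ'_f = 54.966 > σ'_p = 42.2 kPa, so the stress path crosses the preconsolidation pressure — recompression up to σ'_p, then virgin compression beyond:
S_c = H/(1+e₀)·[C_r·log₁₀(σ'_p/σ'_0) + C_c·log₁₀(σ'_f/σ'_p)]
    = 4.5/2.23 × [0.055×log₁₀(42.2/31.495) + 0.43×log₁₀(54.966/42.2)]
    = 2.0179 × [0.0069889 + 0.049356] = 0.1137 m

S_c ≈ 114 mm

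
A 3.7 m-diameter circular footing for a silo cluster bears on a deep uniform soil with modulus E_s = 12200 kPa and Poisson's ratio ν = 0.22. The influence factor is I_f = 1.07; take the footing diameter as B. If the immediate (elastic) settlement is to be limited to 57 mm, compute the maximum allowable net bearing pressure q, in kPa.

q ≈ 185 kPa

S_e = q·B·(1−ν²)/E_s · I_f  ⇒  q = S_e·E_s / (B·(1−ν²)·I_f).
q = 0.057 × 12200 / (3.7 × 0.9516 × 1.07) = 184.6 kPa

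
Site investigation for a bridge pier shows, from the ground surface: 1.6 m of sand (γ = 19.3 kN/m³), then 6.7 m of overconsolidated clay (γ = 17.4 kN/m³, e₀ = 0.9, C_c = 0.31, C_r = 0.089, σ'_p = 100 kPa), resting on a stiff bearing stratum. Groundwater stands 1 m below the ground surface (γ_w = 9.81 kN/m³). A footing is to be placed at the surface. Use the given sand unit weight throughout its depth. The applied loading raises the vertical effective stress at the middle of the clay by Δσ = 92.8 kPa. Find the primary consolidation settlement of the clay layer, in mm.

Mid-depth of clay below the ground surface: z = 1.6 + 6.7/2 = 4.95 m.
Total vertical stress at mid-clay: σ_v = 19.3×1.6 + 17.4×3.35 = 89.17 kPa.
Pore pressure: u = 9.81×(4.95 − 1) = 38.75 kPa.
Initial effective stress: σ'_0 = σ_v − u = 89.17 − 38.75 = 50.42 kPa.
Final effective stress: σ'_f = 50.42 + 92.8 = 143.22 kPa.
σ'_f = 143.22 > σ'_p = 100 kPa, so the stress path crosses the preconsolidation pressure — recompression up to σ'_p, then virgin compression beyond:
S_c = H/(1+e₀)·[C_r·log₁₀(σ'_p/σ'_0) + C_c·log₁₀(σ'_f/σ'_p)]
    = 6.7/1.9 × [0.089×log₁₀(100/50.42) + 0.31×log₁₀(143.22/100)]
    = 3.5263 × [0.026468 + 0.048361] = 0.2639 m

S_c ≈ 264 mm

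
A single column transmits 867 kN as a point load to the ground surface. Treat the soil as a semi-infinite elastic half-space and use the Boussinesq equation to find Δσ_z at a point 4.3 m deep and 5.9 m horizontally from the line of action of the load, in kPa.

Δσ_z ≈ 1.59 kPa

Boussinesq vertical stress below a point load on an elastic half-space:
Δσ_z = 3P/(2πz²) · [1 + (r/z)²]^(−5/2)
r/z = 5.9/4.3 = 1.3721; [1+(r/z)²]^(−5/2) = 0.07088.
Δσ_z = 3×867/(2π×4.3²) × 0.07088 = 22.388 × 0.07088 = 1.587 kPa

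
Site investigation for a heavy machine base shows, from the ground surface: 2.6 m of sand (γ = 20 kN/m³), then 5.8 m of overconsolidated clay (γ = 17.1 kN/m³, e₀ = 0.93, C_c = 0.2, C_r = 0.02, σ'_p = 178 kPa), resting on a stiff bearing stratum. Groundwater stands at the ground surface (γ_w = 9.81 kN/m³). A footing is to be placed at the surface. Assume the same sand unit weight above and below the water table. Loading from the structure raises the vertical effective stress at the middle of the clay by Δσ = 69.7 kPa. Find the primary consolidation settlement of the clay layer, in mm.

S_c ≈ 23.5 mm

Mid-depth of clay below the ground surface: z = 2.6 + 5.8/2 = 5.5 m.
Total vertical stress at mid-clay: σ_v = 20×2.6 + 17.1×2.9 = 101.59 kPa.
Pore pressure: u = 9.81×(5.5 − 0) = 53.955 kPa.
Initial effective stress: σ'_0 = σ_v − u = 101.59 − 53.955 = 47.635 kPa.
Final effective stress: σ'_f = 47.635 + 69.7 = 117.34 kPa.
σ'_f = 117.34 ≤ σ'_p = 178 kPa, so the clay remains overconsolidated and only the recompression index applies:
S_c = C_r·H/(1+e₀)·log₁₀(σ'_f/σ'_0) = 0.02×5.8/1.93×log₁₀(117.34/47.635)
    = 0.060104 × 0.39152 = 0.02353 m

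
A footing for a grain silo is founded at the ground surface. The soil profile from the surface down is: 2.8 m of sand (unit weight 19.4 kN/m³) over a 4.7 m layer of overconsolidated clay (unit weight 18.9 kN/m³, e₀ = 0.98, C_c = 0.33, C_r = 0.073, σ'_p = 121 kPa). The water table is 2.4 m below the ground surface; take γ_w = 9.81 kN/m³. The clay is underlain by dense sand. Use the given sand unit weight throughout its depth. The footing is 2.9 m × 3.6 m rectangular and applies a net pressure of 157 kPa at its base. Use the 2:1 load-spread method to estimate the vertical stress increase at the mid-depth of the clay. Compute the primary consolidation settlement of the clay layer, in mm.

S_c ≈ 21.1 mm

Mid-depth of clay below the ground surface: z = 2.8 + 4.7/2 = 5.15 m.
Total vertical stress at mid-clay: σ_v = 19.4×2.8 + 18.9×2.35 = 98.735 kPa.
Pore pressure: u = 9.81×(5.15 − 2.4) = 26.978 kPa.
Initial effective stress: σ'_0 = σ_v − u = 98.735 − 26.978 = 71.757 kPa.
Stress increase at mid-clay by the 2:1 spreading method:
Δσ = qBL/((B+z)(L+z)) = 157×2.9×3.6/((2.9+5.15)(3.6+5.15)) = 23.27 kPa
Final effective stress: σ'_f = 71.757 + 23.27 = 95.027 kPa.
σ'_f = 95.027 ≤ σ'_p = 121 kPa, so the clay remains overconsolidated and only the recompression index applies:
S_c = C_r·H/(1+e₀)·log₁₀(σ'_f/σ'_0) = 0.073×4.7/1.98×log₁₀(95.027/71.757)
    = 0.17328 × 0.12198 = 0.02114 m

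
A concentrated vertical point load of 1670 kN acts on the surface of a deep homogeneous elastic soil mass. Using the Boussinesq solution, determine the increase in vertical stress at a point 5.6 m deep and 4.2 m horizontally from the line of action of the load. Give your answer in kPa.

Boussinesq vertical stress below a point load on an elastic half-space:
Δσ_z = 3P/(2πz²) · [1 + (r/z)²]^(−5/2)
r/z = 4.2/5.6 = 0.75; [1+(r/z)²]^(−5/2) = 0.32768.
Δσ_z = 3×1670/(2π×5.6²) × 0.32768 = 25.426 × 0.32768 = 8.332 kPa

Δσ_z ≈ 8.33 kPa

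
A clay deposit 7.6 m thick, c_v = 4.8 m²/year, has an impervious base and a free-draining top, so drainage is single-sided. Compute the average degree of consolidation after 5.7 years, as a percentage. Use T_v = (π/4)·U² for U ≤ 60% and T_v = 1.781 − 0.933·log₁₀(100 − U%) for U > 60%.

U ≈ 74.8 %

Drainage path length: H_d = H = 7.6 m (single drainage).
T_v = c_v·t/H_d² = 4.8×5.7/7.6² = 0.47368.
T_v = 0.47368 corresponds to the U > 60% branch:
U = 1 − 10^((1.781 − T_v)/0.933)/100 = 0.7481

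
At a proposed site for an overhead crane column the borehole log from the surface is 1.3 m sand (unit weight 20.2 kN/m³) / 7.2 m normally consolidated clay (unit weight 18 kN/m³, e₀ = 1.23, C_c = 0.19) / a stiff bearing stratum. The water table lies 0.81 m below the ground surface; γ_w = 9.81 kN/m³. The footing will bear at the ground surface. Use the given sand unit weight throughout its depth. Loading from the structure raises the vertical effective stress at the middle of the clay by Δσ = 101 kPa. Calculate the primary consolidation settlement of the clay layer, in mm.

S_c ≈ 291 mm

Mid-depth of clay below the ground surface: z = 1.3 + 7.2/2 = 4.9 m.
Total vertical stress at mid-clay: σ_v = 20.2×1.3 + 18×3.6 = 91.06 kPa.
Pore pressure: u = 9.81×(4.9 − 0.81) = 40.123 kPa.
Initial effective stress: σ'_0 = σ_v − u = 91.06 − 40.123 = 50.937 kPa.
Final effective stress: σ'_f = σ'_0 + Δσ = 50.937 + 101 = 151.94 kPa.
Normally consolidated clay, so the full stress increment lies on the virgin compression line:
S_c = C_c·H/(1+e₀)·log₁₀(σ'_f/σ'_0) = 0.19×7.2/(1+1.23)×log₁₀(151.94/50.937)
    = 0.61345 × 0.47464 = 0.2912 m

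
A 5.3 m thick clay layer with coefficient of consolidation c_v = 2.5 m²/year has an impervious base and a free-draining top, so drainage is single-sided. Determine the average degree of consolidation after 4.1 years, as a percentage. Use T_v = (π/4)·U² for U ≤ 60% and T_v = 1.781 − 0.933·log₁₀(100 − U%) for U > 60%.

Drainage path length: H_d = H = 5.3 m (single drainage).
T_v = c_v·t/H_d² = 2.5×4.1/5.3² = 0.3649.
T_v = 0.3649 corresponds to the U > 60% branch:
U = 1 − 10^((1.781 − T_v)/0.933)/100 = 0.6705

U ≈ 67.1 %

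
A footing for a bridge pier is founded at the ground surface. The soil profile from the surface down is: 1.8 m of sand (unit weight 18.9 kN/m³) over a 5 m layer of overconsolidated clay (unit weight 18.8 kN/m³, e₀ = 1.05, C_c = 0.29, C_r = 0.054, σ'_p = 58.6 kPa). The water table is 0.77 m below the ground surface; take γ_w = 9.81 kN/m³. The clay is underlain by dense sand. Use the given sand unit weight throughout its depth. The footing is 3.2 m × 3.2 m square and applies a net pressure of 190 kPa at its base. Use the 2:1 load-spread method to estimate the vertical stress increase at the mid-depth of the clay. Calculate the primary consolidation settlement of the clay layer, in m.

Mid-depth of clay below the ground surface: z = 1.8 + 5/2 = 4.3 m.
Total vertical stress at mid-clay: σ_v = 18.9×1.8 + 18.8×2.5 = 81.02 kPa.
Pore pressure: u = 9.81×(4.3 − 0.77) = 34.629 kPa.
Initial effective stress: σ'_0 = σ_v − u = 81.02 − 34.629 = 46.391 kPa.
Stress increase at mid-clay by the 2:1 spreading method:
Δσ = qBL/((B+z)(L+z)) = 190×3.2×3.2/((3.2+4.3)(3.2+4.3)) = 34.588 kPa
Final effective stress: σ'_f = 46.391 + 34.588 = 80.979 kPa.
σ'_f = 80.979 > σ'_p = 58.6 kPa, so the stress path crosses the preconsolidation pressure — recompression up to σ'_p, then virgin compression beyond:
S_c = H/(1+e₀)·[C_r·log₁₀(σ'_p/σ'_0) + C_c·log₁₀(σ'_f/σ'_p)]
    = 5/2.05 × [0.054×log₁₀(58.6/46.391) + 0.29×log₁₀(80.979/58.6)]
    = 2.439 × [0.005479 + 0.040738] = 0.1127 m

S_c ≈ 0.113 m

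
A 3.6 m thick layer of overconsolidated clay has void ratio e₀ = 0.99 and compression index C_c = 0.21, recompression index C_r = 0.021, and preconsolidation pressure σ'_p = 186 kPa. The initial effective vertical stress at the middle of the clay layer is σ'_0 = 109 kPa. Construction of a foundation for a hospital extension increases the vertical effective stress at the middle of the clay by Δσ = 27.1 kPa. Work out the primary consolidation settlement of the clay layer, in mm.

S_c ≈ 3.66 mm

Final effective stress: σ'_f = 109 + 27.1 = 136.1 kPa.
σ'_f = 136.1 ≤ σ'_p = 186 kPa, so the clay remains overconsolidated and only the recompression index applies:
S_c = C_r·H/(1+e₀)·log₁₀(σ'_f/σ'_0) = 0.021×3.6/1.99×log₁₀(136.1/109)
    = 0.037989 × 0.096432 = 0.003663 m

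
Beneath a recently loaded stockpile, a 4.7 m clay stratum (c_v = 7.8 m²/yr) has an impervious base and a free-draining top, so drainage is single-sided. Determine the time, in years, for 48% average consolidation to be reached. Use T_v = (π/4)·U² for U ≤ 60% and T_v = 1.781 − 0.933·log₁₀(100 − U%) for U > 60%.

t ≈ 0.512 years

Drainage path length: H_d = H = 4.7 m (single drainage).
U ≤ 60%: T_v = (π/4)·U² = (π/4)×0.48² = 0.18096.
t = T_v·H_d²/c_v = 0.18096×4.7²/7.8 = 0.5125 years.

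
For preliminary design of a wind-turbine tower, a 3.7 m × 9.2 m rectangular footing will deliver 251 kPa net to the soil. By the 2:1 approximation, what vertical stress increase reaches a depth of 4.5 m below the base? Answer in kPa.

By the 2:1 method the load spreads at 1 horizontal : 2 vertical, so at depth z the loaded area has grown by z in each plan dimension:
Δσ = qBL/((B+z)(L+z)) = 251×3.7×9.2/((3.7+4.5)(9.2+4.5)) = 76.055 kPa

Δσ_z ≈ 76.1 kPa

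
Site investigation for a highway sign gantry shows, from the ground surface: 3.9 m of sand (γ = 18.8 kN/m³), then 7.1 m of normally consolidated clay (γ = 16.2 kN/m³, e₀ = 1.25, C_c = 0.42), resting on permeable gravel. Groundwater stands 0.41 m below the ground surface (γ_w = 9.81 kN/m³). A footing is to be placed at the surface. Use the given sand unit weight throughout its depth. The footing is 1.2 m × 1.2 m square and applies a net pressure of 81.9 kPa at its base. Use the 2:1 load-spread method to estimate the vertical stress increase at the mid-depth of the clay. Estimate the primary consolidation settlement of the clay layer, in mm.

Mid-depth of clay below the ground surface: z = 3.9 + 7.1/2 = 7.45 m.
Total vertical stress at mid-clay: σ_v = 18.8×3.9 + 16.2×3.55 = 130.83 kPa.
Pore pressure: u = 9.81×(7.45 − 0.41) = 69.062 kPa.
Initial effective stress: σ'_0 = σ_v − u = 130.83 − 69.062 = 61.768 kPa.
Stress increase at mid-clay by the 2:1 spreading method:
Δσ = qBL/((B+z)(L+z)) = 81.9×1.2×1.2/((1.2+7.45)(1.2+7.45)) = 1.5762 kPa
Final effective stress: σ'_f = σ'_0 + Δσ = 61.768 + 1.5762 = 63.344 kPa.
Normally consolidated clay, so the full stress increment lies on the virgin compression line:
S_c = C_c·H/(1+e₀)·log₁₀(σ'_f/σ'_0) = 0.42×7.1/(1+1.25)×log₁₀(63.344/61.768)
    = 1.3253 × 0.010942 = 0.0145 m

S_c ≈ 14.5 mm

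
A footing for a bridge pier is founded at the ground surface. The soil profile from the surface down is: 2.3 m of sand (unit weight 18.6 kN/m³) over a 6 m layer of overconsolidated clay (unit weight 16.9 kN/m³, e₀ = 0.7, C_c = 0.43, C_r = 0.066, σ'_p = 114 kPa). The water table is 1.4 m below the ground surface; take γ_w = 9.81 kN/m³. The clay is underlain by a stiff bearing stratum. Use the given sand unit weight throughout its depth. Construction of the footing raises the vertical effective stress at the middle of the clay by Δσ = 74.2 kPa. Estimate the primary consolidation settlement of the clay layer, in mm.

Mid-depth of clay below the ground surface: z = 2.3 + 6/2 = 5.3 m.
Total vertical stress at mid-clay: σ_v = 18.6×2.3 + 16.9×3 = 93.48 kPa.
Pore pressure: u = 9.81×(5.3 − 1.4) = 38.259 kPa.
Initial effective stress: σ'_0 = σ_v − u = 93.48 − 38.259 = 55.221 kPa.
Final effective stress: σ'_f = 55.221 + 74.2 = 129.42 kPa.
σ'_f = 129.42 > σ'_p = 114 kPa, so the stress path crosses the preconsolidation pressure — recompression up to σ'_p, then virgin compression beyond:
S_c = H/(1+e₀)·[C_r·log₁₀(σ'_p/σ'_0) + C_c·log₁₀(σ'_f/σ'_p)]
    = 6/1.7 × [0.066×log₁₀(114/55.221) + 0.43×log₁₀(129.42/114)]
    = 3.5294 × [0.020777 + 0.023692] = 0.1569 m

S_c ≈ 157 mm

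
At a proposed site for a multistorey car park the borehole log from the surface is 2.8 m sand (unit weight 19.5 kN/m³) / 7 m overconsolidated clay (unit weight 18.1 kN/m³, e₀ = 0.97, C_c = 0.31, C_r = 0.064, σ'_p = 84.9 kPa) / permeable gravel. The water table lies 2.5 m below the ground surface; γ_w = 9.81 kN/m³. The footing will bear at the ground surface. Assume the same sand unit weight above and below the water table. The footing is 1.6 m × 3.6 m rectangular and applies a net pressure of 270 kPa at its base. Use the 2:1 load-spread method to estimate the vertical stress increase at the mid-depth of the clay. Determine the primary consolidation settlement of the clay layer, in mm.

S_c ≈ 86 mm

Mid-depth of clay below the ground surface: z = 2.8 + 7/2 = 6.3 m.
Total vertical stress at mid-clay: σ_v = 19.5×2.8 + 18.1×3.5 = 117.95 kPa.
Pore pressure: u = 9.81×(6.3 − 2.5) = 37.278 kPa.
Initial effective stress: σ'_0 = σ_v − u = 117.95 − 37.278 = 80.672 kPa.
Stress increase at mid-clay by the 2:1 spreading method:
Δσ = qBL/((B+z)(L+z)) = 270×1.6×3.6/((1.6+6.3)(3.6+6.3)) = 19.885 kPa
Final effective stress: σ'_f = 80.672 + 19.885 = 100.56 kPa.
σ'_f = 100.56 > σ'_p = 84.9 kPa, so the stress path crosses the preconsolidation pressure — recompression up to σ'_p, then virgin compression beyond:
S_c = H/(1+e₀)·[C_r·log₁₀(σ'_p/σ'_0) + C_c·log₁₀(σ'_f/σ'_p)]
    = 7/1.97 × [0.064×log₁₀(84.9/80.672) + 0.31×log₁₀(100.56/84.9)]
    = 3.5533 × [0.0014198 + 0.02279] = 0.08602 m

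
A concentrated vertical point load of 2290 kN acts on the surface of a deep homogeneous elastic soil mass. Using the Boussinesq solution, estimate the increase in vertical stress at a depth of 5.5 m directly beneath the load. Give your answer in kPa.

Δσ_z ≈ 36.1 kPa

Boussinesq vertical stress below a point load on an elastic half-space:
Δσ_z = 3P/(2πz²) · [1 + (r/z)²]^(−5/2)
r/z = 0/5.5 = 0; [1+(r/z)²]^(−5/2) = 1.
Δσ_z = 3×2290/(2π×5.5²) × 1 = 36.145 × 1 = 36.15 kPa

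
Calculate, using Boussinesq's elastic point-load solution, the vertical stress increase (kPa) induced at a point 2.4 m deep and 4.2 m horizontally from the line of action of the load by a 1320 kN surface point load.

Boussinesq vertical stress below a point load on an elastic half-space:
Δσ_z = 3P/(2πz²) · [1 + (r/z)²]^(−5/2)
r/z = 4.2/2.4 = 1.75; [1+(r/z)²]^(−5/2) = 0.030062.
Δσ_z = 3×1320/(2π×2.4²) × 0.030062 = 109.42 × 0.030062 = 3.289 kPa

Δσ_z ≈ 3.29 kPa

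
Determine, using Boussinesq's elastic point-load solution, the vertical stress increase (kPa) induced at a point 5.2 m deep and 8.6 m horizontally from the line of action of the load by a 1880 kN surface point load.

Δσ_z ≈ 1.23 kPa

Boussinesq vertical stress below a point load on an elastic half-space:
Δσ_z = 3P/(2πz²) · [1 + (r/z)²]^(−5/2)
r/z = 8.6/5.2 = 1.6538; [1+(r/z)²]^(−5/2) = 0.037086.
Δσ_z = 3×1880/(2π×5.2²) × 0.037086 = 33.197 × 0.037086 = 1.231 kPa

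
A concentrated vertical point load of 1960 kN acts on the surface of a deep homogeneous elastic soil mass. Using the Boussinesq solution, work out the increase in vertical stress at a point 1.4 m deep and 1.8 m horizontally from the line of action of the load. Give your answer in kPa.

Boussinesq vertical stress below a point load on an elastic half-space:
Δσ_z = 3P/(2πz²) · [1 + (r/z)²]^(−5/2)
r/z = 1.8/1.4 = 1.2857; [1+(r/z)²]^(−5/2) = 0.087223.
Δσ_z = 3×1960/(2π×1.4²) × 0.087223 = 477.46 × 0.087223 = 41.65 kPa

Δσ_z ≈ 41.6 kPa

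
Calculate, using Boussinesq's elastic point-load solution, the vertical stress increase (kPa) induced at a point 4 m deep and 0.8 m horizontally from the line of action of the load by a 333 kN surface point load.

Δσ_z ≈ 9.01 kPa

Boussinesq vertical stress below a point load on an elastic half-space:
Δσ_z = 3P/(2πz²) · [1 + (r/z)²]^(−5/2)
r/z = 0.8/4 = 0.2; [1+(r/z)²]^(−5/2) = 0.9066.
Δσ_z = 3×333/(2π×4²) × 0.9066 = 9.9372 × 0.9066 = 9.009 kPa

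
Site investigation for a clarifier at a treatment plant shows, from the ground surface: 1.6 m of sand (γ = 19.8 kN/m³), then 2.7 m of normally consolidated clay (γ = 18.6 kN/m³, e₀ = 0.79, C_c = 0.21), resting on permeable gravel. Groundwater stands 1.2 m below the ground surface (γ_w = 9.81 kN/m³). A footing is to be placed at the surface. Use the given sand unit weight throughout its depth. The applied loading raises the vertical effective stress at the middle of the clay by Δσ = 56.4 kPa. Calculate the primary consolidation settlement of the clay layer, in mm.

Mid-depth of clay below the ground surface: z = 1.6 + 2.7/2 = 2.95 m.
Total vertical stress at mid-clay: σ_v = 19.8×1.6 + 18.6×1.35 = 56.79 kPa.
Pore pressure: u = 9.81×(2.95 − 1.2) = 17.168 kPa.
Initial effective stress: σ'_0 = σ_v − u = 56.79 − 17.168 = 39.622 kPa.
Final effective stress: σ'_f = σ'_0 + Δσ = 39.622 + 56.4 = 96.022 kPa.
Normally consolidated clay, so the full stress increment lies on the virgin compression line:
S_c = C_c·H/(1+e₀)·log₁₀(σ'_f/σ'_0) = 0.21×2.7/(1+0.79)×log₁₀(96.022/39.622)
    = 0.31676 × 0.38443 = 0.1218 m

S_c ≈ 122 mm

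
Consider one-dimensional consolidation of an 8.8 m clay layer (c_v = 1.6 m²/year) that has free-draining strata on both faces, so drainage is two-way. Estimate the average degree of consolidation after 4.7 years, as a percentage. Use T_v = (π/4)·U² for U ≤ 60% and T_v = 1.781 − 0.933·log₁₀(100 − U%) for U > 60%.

U ≈ 68.9 %

Drainage path length: H_d = H/2 = 4.4 m (double drainage).
T_v = c_v·t/H_d² = 1.6×4.7/4.4² = 0.38843.
T_v = 0.38843 corresponds to the U > 60% branch:
U = 1 − 10^((1.781 − T_v)/0.933)/100 = 0.6891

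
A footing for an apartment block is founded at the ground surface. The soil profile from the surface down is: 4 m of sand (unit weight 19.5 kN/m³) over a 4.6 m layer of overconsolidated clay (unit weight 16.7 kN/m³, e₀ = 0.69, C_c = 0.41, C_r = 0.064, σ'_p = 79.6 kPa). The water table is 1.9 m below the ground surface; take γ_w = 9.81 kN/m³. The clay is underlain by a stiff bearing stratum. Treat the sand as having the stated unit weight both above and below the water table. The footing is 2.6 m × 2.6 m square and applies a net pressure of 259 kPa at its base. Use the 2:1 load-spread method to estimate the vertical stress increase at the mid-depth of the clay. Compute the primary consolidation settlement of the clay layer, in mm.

S_c ≈ 93.8 mm

Mid-depth of clay below the ground surface: z = 4 + 4.6/2 = 6.3 m.
Total vertical stress at mid-clay: σ_v = 19.5×4 + 16.7×2.3 = 116.41 kPa.
Pore pressure: u = 9.81×(6.3 − 1.9) = 43.164 kPa.
Initial effective stress: σ'_0 = σ_v − u = 116.41 − 43.164 = 73.246 kPa.
Stress increase at mid-clay by the 2:1 spreading method:
Δσ = qBL/((B+z)(L+z)) = 259×2.6×2.6/((2.6+6.3)(2.6+6.3)) = 22.104 kPa
Final effective stress: σ'_f = 73.246 + 22.104 = 95.35 kPa.
σ'_f = 95.35 > σ'_p = 79.6 kPa, so the stress path crosses the preconsolidation pressure — recompression up to σ'_p, then virgin compression beyond:
S_c = H/(1+e₀)·[C_r·log₁₀(σ'_p/σ'_0) + C_c·log₁₀(σ'_f/σ'_p)]
    = 4.6/1.69 × [0.064×log₁₀(79.6/73.246) + 0.41×log₁₀(95.35/79.6)]
    = 2.7219 × [0.0023123 + 0.032147] = 0.09379 m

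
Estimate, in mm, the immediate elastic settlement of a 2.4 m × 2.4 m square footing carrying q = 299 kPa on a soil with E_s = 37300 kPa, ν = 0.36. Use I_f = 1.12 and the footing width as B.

S_e ≈ 18.8 mm

Immediate (elastic) settlement: S_e = q·B·(1−ν²)/E_s · I_f.
S_e = 299 × 2.4 × (1 − 0.36²) / 37300 × 1.12
    = 299 × 2.4 × 0.8704 / 37300 × 1.12
    = 0.01875 m = 18.75 mm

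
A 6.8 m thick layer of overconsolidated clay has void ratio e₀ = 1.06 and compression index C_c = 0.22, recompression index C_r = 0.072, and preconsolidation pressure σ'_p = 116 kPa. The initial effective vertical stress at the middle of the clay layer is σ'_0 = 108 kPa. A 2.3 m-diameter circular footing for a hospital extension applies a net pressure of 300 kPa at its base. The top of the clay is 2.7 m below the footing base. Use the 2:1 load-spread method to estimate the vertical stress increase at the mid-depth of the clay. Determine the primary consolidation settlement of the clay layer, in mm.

Mid-depth of clay below the footing base: z = 2.7 + 6.8/2 = 6.1 m.
Stress increase at mid-clay by the 2:1 spreading method:
Δσ ≈ qD²/(D+z)² = 300×2.3²/(2.3+6.1)² = 22.491 kPa
Final effective stress: σ'_f = 108 + 22.491 = 130.49 kPa.
σ'_f = 130.49 > σ'_p = 116 kPa, so the stress path crosses the preconsolidation pressure — recompression up to σ'_p, then virgin compression beyond:
S_c = H/(1+e₀)·[C_r·log₁₀(σ'_p/σ'_0) + C_c·log₁₀(σ'_f/σ'_p)]
    = 6.8/2.06 × [0.072×log₁₀(116/108) + 0.22×log₁₀(130.49/116)]
    = 3.301 × [0.0022345 + 0.011246] = 0.0445 m

S_c ≈ 44.5 mm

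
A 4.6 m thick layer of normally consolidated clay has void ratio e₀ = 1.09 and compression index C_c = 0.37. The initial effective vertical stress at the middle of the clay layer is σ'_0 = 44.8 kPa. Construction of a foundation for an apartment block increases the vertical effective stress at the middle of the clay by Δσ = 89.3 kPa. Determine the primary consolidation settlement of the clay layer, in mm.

S_c ≈ 388 mm

Final effective stress: σ'_f = σ'_0 + Δσ = 44.8 + 89.3 = 134.1 kPa.
Normally consolidated clay, so the full stress increment lies on the virgin compression line:
S_c = C_c·H/(1+e₀)·log₁₀(σ'_f/σ'_0) = 0.37×4.6/(1+1.09)×log₁₀(134.1/44.8)
    = 0.81435 × 0.47615 = 0.3878 m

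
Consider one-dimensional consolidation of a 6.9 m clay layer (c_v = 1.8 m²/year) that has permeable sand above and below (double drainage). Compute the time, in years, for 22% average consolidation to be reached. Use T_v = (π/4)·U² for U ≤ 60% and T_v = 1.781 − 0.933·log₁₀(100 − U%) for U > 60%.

t ≈ 0.251 years

Drainage path length: H_d = H/2 = 3.45 m (double drainage).
U ≤ 60%: T_v = (π/4)·U² = (π/4)×0.22² = 0.038013.
t = T_v·H_d²/c_v = 0.038013×3.45²/1.8 = 0.2514 years.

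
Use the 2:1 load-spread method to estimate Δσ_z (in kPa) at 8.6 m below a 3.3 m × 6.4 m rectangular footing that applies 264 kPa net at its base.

Δσ_z ≈ 31.2 kPa

By the 2:1 method the load spreads at 1 horizontal : 2 vertical, so at depth z the loaded area has grown by z in each plan dimension:
Δσ = qBL/((B+z)(L+z)) = 264×3.3×6.4/((3.3+8.6)(6.4+8.6)) = 31.236 kPa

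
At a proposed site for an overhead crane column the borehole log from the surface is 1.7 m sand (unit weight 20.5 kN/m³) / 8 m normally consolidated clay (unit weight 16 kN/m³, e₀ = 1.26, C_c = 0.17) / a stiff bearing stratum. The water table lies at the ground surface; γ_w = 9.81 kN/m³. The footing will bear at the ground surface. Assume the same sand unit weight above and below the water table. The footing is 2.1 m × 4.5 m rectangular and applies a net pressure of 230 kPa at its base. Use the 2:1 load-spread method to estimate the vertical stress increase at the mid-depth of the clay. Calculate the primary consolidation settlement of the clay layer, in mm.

S_c ≈ 129 mm

Mid-depth of clay below the ground surface: z = 1.7 + 8/2 = 5.7 m.
Total vertical stress at mid-clay: σ_v = 20.5×1.7 + 16×4 = 98.85 kPa.
Pore pressure: u = 9.81×(5.7 − 0) = 55.917 kPa.
Initial effective stress: σ'_0 = σ_v − u = 98.85 − 55.917 = 42.933 kPa.
Stress increase at mid-clay by the 2:1 spreading method:
Δσ = qBL/((B+z)(L+z)) = 230×2.1×4.5/((2.1+5.7)(4.5+5.7)) = 27.319 kPa
Final effective stress: σ'_f = σ'_0 + Δσ = 42.933 + 27.319 = 70.252 kPa.
Normally consolidated clay, so the full stress increment lies on the virgin compression line:
S_c = C_c·H/(1+e₀)·log₁₀(σ'_f/σ'_0) = 0.17×8/(1+1.26)×log₁₀(70.252/42.933)
    = 0.60177 × 0.21387 = 0.1287 m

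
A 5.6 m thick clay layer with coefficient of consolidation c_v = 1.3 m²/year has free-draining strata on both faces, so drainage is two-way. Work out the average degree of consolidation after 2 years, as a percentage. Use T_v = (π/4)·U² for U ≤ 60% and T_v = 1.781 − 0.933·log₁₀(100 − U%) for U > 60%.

U ≈ 64.2 %

Drainage path length: H_d = H/2 = 2.8 m (double drainage).
T_v = c_v·t/H_d² = 1.3×2/2.8² = 0.33163.
T_v = 0.33163 corresponds to the U > 60% branch:
U = 1 − 10^((1.781 − T_v)/0.933)/100 = 0.6424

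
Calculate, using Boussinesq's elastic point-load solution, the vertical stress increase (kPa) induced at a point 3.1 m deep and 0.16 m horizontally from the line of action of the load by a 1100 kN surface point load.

Boussinesq vertical stress below a point load on an elastic half-space:
Δσ_z = 3P/(2πz²) · [1 + (r/z)²]^(−5/2)
r/z = 0.16/3.1 = 0.051613; [1+(r/z)²]^(−5/2) = 0.99337.
Δσ_z = 3×1100/(2π×3.1²) × 0.99337 = 54.653 × 0.99337 = 54.29 kPa

Δσ_z ≈ 54.3 kPa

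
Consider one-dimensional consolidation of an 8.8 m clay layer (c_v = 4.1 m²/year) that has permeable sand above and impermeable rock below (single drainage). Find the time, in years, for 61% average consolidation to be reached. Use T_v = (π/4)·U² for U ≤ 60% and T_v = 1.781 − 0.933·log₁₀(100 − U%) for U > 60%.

Drainage path length: H_d = H = 8.8 m (single drainage).
U > 60%: T_v = 1.781 − 0.933·log₁₀(100 − 61) = 0.29654.
t = T_v·H_d²/c_v = 0.29654×8.8²/4.1 = 5.601 years.

t ≈ 5.6 years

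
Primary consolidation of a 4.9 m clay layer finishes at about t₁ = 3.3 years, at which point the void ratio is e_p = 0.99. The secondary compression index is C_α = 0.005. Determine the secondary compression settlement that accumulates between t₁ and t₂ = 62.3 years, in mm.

S_s ≈ 15.7 mm

Secondary compression: S_s = C_α·H/(1+e_p)·log₁₀(t₂/t₁)
S_s = 0.005×4.9/(1+0.99)×log₁₀(62.3/3.3)
    = 0.01231 × 1.276 = 0.01571 m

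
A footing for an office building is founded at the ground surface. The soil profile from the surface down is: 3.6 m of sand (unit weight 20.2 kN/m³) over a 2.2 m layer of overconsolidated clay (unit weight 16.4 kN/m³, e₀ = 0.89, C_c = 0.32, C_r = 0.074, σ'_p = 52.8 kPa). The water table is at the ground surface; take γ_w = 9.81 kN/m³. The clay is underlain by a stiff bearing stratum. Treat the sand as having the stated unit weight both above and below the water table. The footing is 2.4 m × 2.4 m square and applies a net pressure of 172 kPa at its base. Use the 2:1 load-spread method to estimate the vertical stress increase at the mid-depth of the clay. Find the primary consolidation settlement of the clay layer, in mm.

S_c ≈ 38.2 mm

Mid-depth of clay below the ground surface: z = 3.6 + 2.2/2 = 4.7 m.
Total vertical stress at mid-clay: σ_v = 20.2×3.6 + 16.4×1.1 = 90.76 kPa.
Pore pressure: u = 9.81×(4.7 − 0) = 46.107 kPa.
Initial effective stress: σ'_0 = σ_v − u = 90.76 − 46.107 = 44.653 kPa.
Stress increase at mid-clay by the 2:1 spreading method:
Δσ = qBL/((B+z)(L+z)) = 172×2.4×2.4/((2.4+4.7)(2.4+4.7)) = 19.653 kPa
Final effective stress: σ'_f = 44.653 + 19.653 = 64.306 kPa.
σ'_f = 64.306 > σ'_p = 52.8 kPa, so the stress path crosses the preconsolidation pressure — recompression up to σ'_p, then virgin compression beyond:
S_c = H/(1+e₀)·[C_r·log₁₀(σ'_p/σ'_0) + C_c·log₁₀(σ'_f/σ'_p)]
    = 2.2/1.89 × [0.074×log₁₀(52.8/44.653) + 0.32×log₁₀(64.306/52.8)]
    = 1.164 × [0.005386 + 0.027398] = 0.03816 m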